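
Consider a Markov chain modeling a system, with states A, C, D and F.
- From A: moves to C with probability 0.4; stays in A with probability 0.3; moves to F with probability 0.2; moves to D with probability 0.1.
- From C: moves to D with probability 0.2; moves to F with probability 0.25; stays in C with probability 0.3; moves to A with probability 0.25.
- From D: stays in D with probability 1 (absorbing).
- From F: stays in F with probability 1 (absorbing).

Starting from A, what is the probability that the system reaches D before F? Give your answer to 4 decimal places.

Let h(s) be the probability of absorption at D starting from transient state s. Then h(D) = 1 and h(F) = 0. By first-step analysis:
h(A) = 0.3·h(A) + 0.4·h(C) + 0.1·1 + 0.2·0
h(C) = 0.25·h(A) + 0.3·h(C) + 0.2·1 + 0.25·0
Solving: h(A) = 0.3846, h(C) = 0.4231.
Starting from A, the probability is 0.3846.

0.3846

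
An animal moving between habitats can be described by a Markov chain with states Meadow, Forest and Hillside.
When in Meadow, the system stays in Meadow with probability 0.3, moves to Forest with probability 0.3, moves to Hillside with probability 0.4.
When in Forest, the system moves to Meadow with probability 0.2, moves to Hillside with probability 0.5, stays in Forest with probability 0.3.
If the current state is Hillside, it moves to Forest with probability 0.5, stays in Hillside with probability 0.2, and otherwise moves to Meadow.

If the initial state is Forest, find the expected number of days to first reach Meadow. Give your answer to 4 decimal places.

Let t(s) be the expected number of days to first reach Meadow from state s, with t(Meadow) = 0. Conditioning on the first day:
t(Forest) = 1 + 0.3·t(Forest) + 0.5·t(Hillside)
t(Hillside) = 1 + 0.5·t(Forest) + 0.2·t(Hillside)
Solving: t(Forest) = 4.1935, t(Hillside) = 3.8710.
Expected days from Forest to Meadow: 4.1935.

4.1935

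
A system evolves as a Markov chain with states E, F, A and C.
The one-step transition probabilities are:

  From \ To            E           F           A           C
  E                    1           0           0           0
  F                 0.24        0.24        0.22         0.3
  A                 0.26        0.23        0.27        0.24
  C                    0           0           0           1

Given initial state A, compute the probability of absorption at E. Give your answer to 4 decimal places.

0.5014

Let h(s) be the probability of absorption at E starting from transient state s. Then h(E) = 1 and h(C) = 0. By first-step analysis:
h(F) = 0.24·1 + 0.24·h(F) + 0.22·h(A) + 0.3·0
h(A) = 0.26·1 + 0.23·h(F) + 0.27·h(A) + 0.24·0
Solving: h(F) = 0.4609, h(A) = 0.5014.
Starting from A, the probability is 0.5014.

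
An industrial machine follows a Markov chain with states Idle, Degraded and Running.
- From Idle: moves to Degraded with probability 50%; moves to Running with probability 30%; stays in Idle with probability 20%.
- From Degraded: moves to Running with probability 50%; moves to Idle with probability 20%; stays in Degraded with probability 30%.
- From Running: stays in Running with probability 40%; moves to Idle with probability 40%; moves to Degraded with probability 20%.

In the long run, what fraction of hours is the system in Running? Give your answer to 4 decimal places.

Let the stationary distribution be π with π = πP and π_1 + π_2 + π_3 = 1.
π_1 = 0.2·π_1 + 0.2·π_2 + 0.4·π_3
π_2 = 0.5·π_1 + 0.3·π_2 + 0.2·π_3
Solving with the normalization constraint gives π = (0.2807, 0.3158, 0.4035).
So the stationary probability of Running is 0.4035.

0.4035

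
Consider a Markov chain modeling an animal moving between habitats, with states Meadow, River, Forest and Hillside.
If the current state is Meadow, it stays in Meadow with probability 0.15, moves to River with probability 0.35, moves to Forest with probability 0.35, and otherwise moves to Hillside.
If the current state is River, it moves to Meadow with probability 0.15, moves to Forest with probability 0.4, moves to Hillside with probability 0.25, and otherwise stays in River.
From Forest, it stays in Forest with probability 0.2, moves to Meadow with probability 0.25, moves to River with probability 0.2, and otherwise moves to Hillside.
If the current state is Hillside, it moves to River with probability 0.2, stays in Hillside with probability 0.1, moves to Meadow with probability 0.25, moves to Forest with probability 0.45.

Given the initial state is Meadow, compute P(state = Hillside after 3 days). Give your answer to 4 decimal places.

0.2259

Propagate the distribution vector 3 days from Meadow.
After 0 days: (1.0000, 0.0000, 0.0000, 0.0000)
After 1 day: (0.1500, 0.3500, 0.3500, 0.1500)
After 2 days: (0.2000, 0.2225, 0.3300, 0.2475)
After 3 days: (0.2078, 0.2300, 0.3364, 0.2259)
P(in Hillside after 3 days) = 0.2259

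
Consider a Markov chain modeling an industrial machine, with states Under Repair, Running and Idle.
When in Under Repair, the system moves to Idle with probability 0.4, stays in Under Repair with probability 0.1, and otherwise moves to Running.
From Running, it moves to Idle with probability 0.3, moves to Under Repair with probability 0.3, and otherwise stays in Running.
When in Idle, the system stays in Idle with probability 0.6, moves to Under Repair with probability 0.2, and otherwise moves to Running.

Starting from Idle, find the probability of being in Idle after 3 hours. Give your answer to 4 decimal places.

0.4700

Propagate the distribution vector 3 hours from Idle.
After 0 hours: (0.0000, 0.0000, 1.0000)
After 1 hour: (0.2000, 0.2000, 0.6000)
After 2 hours: (0.2000, 0.3000, 0.5000)
After 3 hours: (0.2100, 0.3200, 0.4700)
P(in Idle after 3 hours) = 0.4700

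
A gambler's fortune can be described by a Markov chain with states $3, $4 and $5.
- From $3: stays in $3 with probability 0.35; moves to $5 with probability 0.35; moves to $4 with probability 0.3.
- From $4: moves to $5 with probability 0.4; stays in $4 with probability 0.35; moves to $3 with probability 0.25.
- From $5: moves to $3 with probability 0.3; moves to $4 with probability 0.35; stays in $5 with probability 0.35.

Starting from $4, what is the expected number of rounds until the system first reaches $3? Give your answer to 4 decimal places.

3.7168

Let t(s) be the expected number of rounds to first reach $3 from state s, with t($3) = 0. Conditioning on the first round:
t($4) = 1 + 0.35·t($4) + 0.4·t($5)
t($5) = 1 + 0.35·t($4) + 0.35·t($5)
Solving: t($4) = 3.7168, t($5) = 3.5398.
Expected rounds from $4 to $3: 3.7168.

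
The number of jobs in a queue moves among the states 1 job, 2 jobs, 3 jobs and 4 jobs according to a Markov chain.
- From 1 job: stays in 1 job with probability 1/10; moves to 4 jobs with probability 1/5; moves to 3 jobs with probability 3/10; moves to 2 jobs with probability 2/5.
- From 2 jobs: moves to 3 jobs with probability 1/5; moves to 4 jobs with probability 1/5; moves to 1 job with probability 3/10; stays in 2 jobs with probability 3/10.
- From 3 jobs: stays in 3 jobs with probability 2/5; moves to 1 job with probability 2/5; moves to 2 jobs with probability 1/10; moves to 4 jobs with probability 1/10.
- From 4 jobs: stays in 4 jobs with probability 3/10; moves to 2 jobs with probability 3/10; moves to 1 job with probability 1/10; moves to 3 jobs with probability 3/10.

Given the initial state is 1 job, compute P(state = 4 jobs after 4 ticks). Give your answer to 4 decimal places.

0.1886

Propagate the distribution vector 4 ticks from 1 job.
After 0 ticks: (1.0000, 0.0000, 0.0000, 0.0000)
After 1 tick: (0.1000, 0.4000, 0.3000, 0.2000)
After 2 ticks: (0.2700, 0.2500, 0.2900, 0.1900)
After 3 ticks: (0.2370, 0.2690, 0.3040, 0.1900)
After 4 ticks: (0.2450, 0.2629, 0.3035, 0.1886)
P(in 4 jobs after 4 ticks) = 0.1886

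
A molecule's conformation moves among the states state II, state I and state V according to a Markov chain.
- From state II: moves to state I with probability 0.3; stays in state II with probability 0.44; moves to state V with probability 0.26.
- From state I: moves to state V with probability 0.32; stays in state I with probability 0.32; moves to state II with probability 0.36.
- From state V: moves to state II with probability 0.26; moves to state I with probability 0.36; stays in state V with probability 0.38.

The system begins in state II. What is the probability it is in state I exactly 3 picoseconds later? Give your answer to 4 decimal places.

0.3250

Propagate the distribution vector 3 picoseconds from state II.
After 0 picoseconds: (1.0000, 0.0000, 0.0000)
After 1 picosecond: (0.4400, 0.3000, 0.2600)
After 2 picoseconds: (0.3692, 0.3216, 0.3092)
After 3 picoseconds: (0.3586, 0.3250, 0.3164)
P(in state I after 3 picoseconds) = 0.3250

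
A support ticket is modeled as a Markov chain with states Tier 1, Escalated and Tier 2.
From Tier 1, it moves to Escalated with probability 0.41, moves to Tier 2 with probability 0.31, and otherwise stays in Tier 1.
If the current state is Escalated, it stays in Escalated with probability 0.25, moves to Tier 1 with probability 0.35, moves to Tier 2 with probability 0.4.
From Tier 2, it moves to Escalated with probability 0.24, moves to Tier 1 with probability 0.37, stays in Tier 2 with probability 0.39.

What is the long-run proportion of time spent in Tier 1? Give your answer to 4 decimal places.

0.3339

Let the stationary distribution be π with π = πP and π_1 + π_2 + π_3 = 1.
π_1 = 0.28·π_1 + 0.35·π_2 + 0.37·π_3
π_2 = 0.41·π_1 + 0.25·π_2 + 0.24·π_3
Solving with the normalization constraint gives π = (0.3339, 0.2998, 0.3663).
So the stationary probability of Tier 1 is 0.3339.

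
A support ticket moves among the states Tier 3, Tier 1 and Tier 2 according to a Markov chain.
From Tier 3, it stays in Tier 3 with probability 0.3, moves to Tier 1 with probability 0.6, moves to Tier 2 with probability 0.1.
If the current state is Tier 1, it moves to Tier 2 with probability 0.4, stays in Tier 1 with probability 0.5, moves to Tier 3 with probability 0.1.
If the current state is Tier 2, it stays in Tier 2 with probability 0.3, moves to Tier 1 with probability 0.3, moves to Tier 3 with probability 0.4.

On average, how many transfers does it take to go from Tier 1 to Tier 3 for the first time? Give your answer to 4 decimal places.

Let t(s) be the expected number of transfers to first reach Tier 3 from state s, with t(Tier 3) = 0. Conditioning on the first transfer:
t(Tier 1) = 1 + 0.5·t(Tier 1) + 0.4·t(Tier 2)
t(Tier 2) = 1 + 0.3·t(Tier 1) + 0.3·t(Tier 2)
Solving: t(Tier 1) = 4.7826, t(Tier 2) = 3.4783.
Expected transfers from Tier 1 to Tier 3: 4.7826.

4.7826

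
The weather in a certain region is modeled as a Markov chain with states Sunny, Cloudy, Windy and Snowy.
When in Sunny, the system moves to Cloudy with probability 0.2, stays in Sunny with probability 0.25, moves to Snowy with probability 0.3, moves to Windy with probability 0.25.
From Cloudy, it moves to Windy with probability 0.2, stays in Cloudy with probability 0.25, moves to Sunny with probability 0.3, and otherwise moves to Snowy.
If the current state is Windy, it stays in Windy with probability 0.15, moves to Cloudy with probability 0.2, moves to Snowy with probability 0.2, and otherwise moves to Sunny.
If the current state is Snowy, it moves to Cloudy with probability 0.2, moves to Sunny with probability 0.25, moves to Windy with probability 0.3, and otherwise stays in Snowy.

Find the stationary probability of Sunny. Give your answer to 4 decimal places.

0.3064

Let the stationary distribution be π with π = πP and π_1 + π_2 + π_3 + π_4 = 1.
π_1 = 0.25·π_1 + 0.3·π_2 + 0.45·π_3 + 0.25·π_4
π_2 = 0.2·π_1 + 0.25·π_2 + 0.2·π_3 + 0.2·π_4
π_3 = 0.25·π_1 + 0.2·π_2 + 0.15·π_3 + 0.3·π_4
Solving with the normalization constraint gives π = (0.3064, 0.2105, 0.2292, 0.2539).
So the stationary probability of Sunny is 0.3064.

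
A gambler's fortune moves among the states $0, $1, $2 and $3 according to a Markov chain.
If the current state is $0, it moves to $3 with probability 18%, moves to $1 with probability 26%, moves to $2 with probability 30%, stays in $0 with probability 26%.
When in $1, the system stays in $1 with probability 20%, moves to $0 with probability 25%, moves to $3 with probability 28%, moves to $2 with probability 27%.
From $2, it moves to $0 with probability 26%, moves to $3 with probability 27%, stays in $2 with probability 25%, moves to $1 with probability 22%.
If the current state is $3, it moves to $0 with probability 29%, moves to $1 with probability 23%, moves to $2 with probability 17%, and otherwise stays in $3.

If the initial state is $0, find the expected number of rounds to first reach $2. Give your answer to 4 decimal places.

Let t(s) be the expected number of rounds to first reach $2 from state s, with t($2) = 0. Conditioning on the first round:
t($0) = 1 + 0.26·t($0) + 0.26·t($1) + 0.18·t($3)
t($1) = 1 + 0.25·t($0) + 0.2·t($1) + 0.28·t($3)
t($3) = 1 + 0.29·t($0) + 0.23·t($1) + 0.31·t($3)
Solving: t($0) = 3.8113, t($1) = 3.9724, t($3) = 4.3752.
Expected rounds from $0 to $2: 3.8113.

3.8113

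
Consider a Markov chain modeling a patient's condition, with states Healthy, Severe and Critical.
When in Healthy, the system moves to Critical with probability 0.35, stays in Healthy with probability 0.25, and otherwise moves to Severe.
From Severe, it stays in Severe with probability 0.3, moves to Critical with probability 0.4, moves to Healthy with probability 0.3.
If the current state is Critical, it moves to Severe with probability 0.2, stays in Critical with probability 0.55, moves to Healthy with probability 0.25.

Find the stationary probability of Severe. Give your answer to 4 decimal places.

Let the stationary distribution be π with π = πP and π_1 + π_2 + π_3 = 1.
π_1 = 0.25·π_1 + 0.3·π_2 + 0.25·π_3
π_2 = 0.4·π_1 + 0.3·π_2 + 0.2·π_3
Solving with the normalization constraint gives π = (0.2640, 0.2809, 0.4551).
So the stationary probability of Severe is 0.2809.

0.2809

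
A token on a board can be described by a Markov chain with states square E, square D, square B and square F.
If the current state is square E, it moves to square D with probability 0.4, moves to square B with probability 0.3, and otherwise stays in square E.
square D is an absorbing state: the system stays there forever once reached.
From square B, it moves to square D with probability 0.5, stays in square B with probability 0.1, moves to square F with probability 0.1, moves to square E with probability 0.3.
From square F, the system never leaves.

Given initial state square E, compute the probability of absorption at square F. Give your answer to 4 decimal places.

Let h(s) be the probability of absorption at square F starting from transient state s. Then h(square F) = 1 and h(square D) = 0. By first-step analysis:
h(square E) = 0.3·h(square E) + 0.4·0 + 0.3·h(square B)
h(square B) = 0.3·h(square E) + 0.5·0 + 0.1·h(square B) + 0.1·1
Solving: h(square E) = 0.0556, h(square B) = 0.1296.
Starting from square E, the probability is 0.0556.

0.0556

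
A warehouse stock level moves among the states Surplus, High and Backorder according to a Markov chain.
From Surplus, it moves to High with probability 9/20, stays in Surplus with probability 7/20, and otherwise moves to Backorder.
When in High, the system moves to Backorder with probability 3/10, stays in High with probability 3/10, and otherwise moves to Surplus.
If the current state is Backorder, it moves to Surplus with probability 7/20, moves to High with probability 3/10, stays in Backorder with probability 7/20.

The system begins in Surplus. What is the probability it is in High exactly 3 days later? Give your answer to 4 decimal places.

Propagate the distribution vector 3 days from Surplus.
After 0 days: (1.0000, 0.0000, 0.0000)
After 1 day: (0.3500, 0.4500, 0.2000)
After 2 days: (0.3725, 0.3525, 0.2750)
After 3 days: (0.3676, 0.3559, 0.2765)
P(in High after 3 days) = 0.3559

0.3559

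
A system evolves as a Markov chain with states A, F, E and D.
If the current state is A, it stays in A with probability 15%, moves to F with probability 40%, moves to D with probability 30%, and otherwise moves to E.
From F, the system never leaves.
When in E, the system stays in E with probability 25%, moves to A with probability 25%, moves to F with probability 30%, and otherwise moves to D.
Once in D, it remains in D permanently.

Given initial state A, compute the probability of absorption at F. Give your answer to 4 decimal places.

0.5750

Let h(s) be the probability of absorption at F starting from transient state s. Then h(F) = 1 and h(D) = 0. By first-step analysis:
h(A) = 0.15·h(A) + 0.4·1 + 0.15·h(E) + 0.3·0
h(E) = 0.25·h(A) + 0.3·1 + 0.25·h(E) + 0.2·0
Solving: h(A) = 0.5750, h(E) = 0.5917.
Starting from A, the probability is 0.5750.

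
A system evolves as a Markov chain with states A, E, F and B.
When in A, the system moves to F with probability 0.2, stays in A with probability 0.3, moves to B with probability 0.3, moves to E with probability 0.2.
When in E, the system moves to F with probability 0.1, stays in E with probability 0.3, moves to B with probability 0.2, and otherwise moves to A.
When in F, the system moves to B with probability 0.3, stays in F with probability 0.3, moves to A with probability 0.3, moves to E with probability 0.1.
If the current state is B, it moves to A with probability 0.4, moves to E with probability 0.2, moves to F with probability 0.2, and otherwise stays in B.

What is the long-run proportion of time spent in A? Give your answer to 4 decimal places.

Let the stationary distribution be π with π = πP and π_1 + π_2 + π_3 + π_4 = 1.
π_1 = 0.3·π_1 + 0.4·π_2 + 0.3·π_3 + 0.4·π_4
π_2 = 0.2·π_1 + 0.3·π_2 + 0.1·π_3 + 0.2·π_4
π_3 = 0.2·π_1 + 0.1·π_2 + 0.3·π_3 + 0.2·π_4
Solving with the normalization constraint gives π = (0.3455, 0.2000, 0.2000, 0.2545).
So the stationary probability of A is 0.3455.

0.3455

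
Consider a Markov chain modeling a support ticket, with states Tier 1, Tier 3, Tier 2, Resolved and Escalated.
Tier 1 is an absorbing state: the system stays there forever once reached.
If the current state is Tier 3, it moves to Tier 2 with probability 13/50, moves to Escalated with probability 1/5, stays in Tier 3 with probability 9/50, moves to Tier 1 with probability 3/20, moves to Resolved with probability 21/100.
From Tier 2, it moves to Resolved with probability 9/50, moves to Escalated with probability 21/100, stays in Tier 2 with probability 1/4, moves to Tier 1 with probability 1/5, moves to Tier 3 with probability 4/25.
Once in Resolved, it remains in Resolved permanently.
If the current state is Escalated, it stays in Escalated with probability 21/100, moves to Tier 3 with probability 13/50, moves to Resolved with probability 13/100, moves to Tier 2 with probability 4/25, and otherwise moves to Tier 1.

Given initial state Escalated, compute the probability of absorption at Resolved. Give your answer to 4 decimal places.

0.4267

Let h(s) be the probability of absorption at Resolved starting from transient state s. Then h(Resolved) = 1 and h(Tier 1) = 0. By first-step analysis:
h(Tier 3) = 0.15·0 + 0.18·h(Tier 3) + 0.26·h(Tier 2) + 0.21·1 + 0.2·h(Escalated)
h(Tier 2) = 0.2·0 + 0.16·h(Tier 3) + 0.25·h(Tier 2) + 0.18·1 + 0.21·h(Escalated)
h(Escalated) = 0.24·0 + 0.26·h(Tier 3) + 0.16·h(Tier 2) + 0.13·1 + 0.21·h(Escalated)
Solving: h(Tier 3) = 0.5086, h(Tier 2) = 0.4680, h(Escalated) = 0.4267.
Starting from Escalated, the probability is 0.4267.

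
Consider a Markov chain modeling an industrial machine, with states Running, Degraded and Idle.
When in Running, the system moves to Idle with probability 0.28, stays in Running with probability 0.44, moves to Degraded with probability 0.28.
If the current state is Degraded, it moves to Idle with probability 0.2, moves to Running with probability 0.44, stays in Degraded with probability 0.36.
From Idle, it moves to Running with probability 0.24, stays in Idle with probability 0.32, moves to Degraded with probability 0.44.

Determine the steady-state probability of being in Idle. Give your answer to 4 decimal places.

0.2625

Let the stationary distribution be π with π = πP and π_1 + π_2 + π_3 = 1.
π_1 = 0.44·π_1 + 0.44·π_2 + 0.24·π_3
π_2 = 0.28·π_1 + 0.36·π_2 + 0.44·π_3
Solving with the normalization constraint gives π = (0.3875, 0.3500, 0.2625).
So the stationary probability of Idle is 0.2625.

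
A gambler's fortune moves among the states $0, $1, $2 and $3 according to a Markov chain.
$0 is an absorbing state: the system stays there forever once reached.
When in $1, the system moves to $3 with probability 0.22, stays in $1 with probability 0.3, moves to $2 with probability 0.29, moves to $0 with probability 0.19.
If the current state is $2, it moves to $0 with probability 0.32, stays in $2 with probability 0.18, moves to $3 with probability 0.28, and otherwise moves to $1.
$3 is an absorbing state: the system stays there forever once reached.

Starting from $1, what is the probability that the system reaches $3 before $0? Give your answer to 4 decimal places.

0.5127

Let h(s) be the probability of absorption at $3 starting from transient state s. Then h($3) = 1 and h($0) = 0. By first-step analysis:
h($1) = 0.19·0 + 0.3·h($1) + 0.29·h($2) + 0.22·1
h($2) = 0.32·0 + 0.22·h($1) + 0.18·h($2) + 0.28·1
Solving: h($1) = 0.5127, h($2) = 0.4790.
Starting from $1, the probability is 0.5127.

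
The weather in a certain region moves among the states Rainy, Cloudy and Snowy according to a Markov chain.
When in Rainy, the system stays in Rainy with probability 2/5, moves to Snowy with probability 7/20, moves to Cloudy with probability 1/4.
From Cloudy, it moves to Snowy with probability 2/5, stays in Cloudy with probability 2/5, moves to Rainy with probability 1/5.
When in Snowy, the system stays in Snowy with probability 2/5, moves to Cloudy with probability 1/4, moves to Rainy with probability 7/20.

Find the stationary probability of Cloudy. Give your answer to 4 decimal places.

0.2941

Let the stationary distribution be π with π = πP and π_1 + π_2 + π_3 = 1.
π_1 = 0.4·π_1 + 0.2·π_2 + 0.35·π_3
π_2 = 0.25·π_1 + 0.4·π_2 + 0.25·π_3
Solving with the normalization constraint gives π = (0.3220, 0.2941, 0.3839).
So the stationary probability of Cloudy is 0.2941.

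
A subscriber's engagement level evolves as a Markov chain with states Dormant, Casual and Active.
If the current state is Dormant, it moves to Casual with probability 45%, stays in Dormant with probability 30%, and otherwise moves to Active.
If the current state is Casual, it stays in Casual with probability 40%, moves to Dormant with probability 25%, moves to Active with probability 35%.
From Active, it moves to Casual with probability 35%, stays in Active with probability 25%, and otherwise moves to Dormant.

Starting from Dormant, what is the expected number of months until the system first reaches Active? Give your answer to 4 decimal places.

Let t(s) be the expected number of months to first reach Active from state s, with t(Active) = 0. Conditioning on the first month:
t(Dormant) = 1 + 0.3·t(Dormant) + 0.45·t(Casual)
t(Casual) = 1 + 0.25·t(Dormant) + 0.4·t(Casual)
Solving: t(Dormant) = 3.4146, t(Casual) = 3.0894.
Expected months from Dormant to Active: 3.4146.

3.4146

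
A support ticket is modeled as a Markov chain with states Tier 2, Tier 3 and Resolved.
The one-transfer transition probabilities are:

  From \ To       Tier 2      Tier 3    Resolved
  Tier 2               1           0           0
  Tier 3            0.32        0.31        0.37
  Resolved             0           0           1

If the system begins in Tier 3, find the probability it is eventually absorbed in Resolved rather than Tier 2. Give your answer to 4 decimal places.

0.5362

Let h(s) be the probability of absorption at Resolved starting from transient state s. Then h(Resolved) = 1 and h(Tier 2) = 0. By first-step analysis:
h(Tier 3) = 0.32·0 + 0.31·h(Tier 3) + 0.37·1
Solving: h(Tier 3) = 0.5362.
Starting from Tier 3, the probability is 0.5362.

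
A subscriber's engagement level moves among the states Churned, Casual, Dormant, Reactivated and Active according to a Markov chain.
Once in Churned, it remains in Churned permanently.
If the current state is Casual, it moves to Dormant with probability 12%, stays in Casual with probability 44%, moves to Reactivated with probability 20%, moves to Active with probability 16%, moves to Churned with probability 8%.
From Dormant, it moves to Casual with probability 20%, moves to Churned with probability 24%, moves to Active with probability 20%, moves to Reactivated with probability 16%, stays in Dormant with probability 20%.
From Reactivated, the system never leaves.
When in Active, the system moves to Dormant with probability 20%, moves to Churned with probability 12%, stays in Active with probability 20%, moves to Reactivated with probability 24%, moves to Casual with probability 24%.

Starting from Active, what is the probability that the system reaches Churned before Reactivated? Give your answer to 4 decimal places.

0.3769

Let h(s) be the probability of absorption at Churned starting from transient state s. Then h(Churned) = 1 and h(Reactivated) = 0. By first-step analysis:
h(Casual) = 0.08·1 + 0.44·h(Casual) + 0.12·h(Dormant) + 0.2·0 + 0.16·h(Active)
h(Dormant) = 0.24·1 + 0.2·h(Casual) + 0.2·h(Dormant) + 0.16·0 + 0.2·h(Active)
h(Active) = 0.12·1 + 0.24·h(Casual) + 0.2·h(Dormant) + 0.24·0 + 0.2·h(Active)
Solving: h(Casual) = 0.3540, h(Dormant) = 0.4827, h(Active) = 0.3769.
Starting from Active, the probability is 0.3769.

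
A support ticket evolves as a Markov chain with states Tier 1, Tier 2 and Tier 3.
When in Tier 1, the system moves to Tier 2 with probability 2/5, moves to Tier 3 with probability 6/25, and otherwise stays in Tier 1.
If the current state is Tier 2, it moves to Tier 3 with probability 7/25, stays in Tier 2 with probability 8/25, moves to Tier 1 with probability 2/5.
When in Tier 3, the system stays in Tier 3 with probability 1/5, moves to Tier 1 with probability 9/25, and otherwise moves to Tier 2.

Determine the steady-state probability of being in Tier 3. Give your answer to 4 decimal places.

0.2454

Let the stationary distribution be π with π = πP and π_1 + π_2 + π_3 = 1.
π_1 = 0.36·π_1 + 0.4·π_2 + 0.36·π_3
π_2 = 0.4·π_1 + 0.32·π_2 + 0.44·π_3
Solving with the normalization constraint gives π = (0.3752, 0.3795, 0.2454).
So the stationary probability of Tier 3 is 0.2454.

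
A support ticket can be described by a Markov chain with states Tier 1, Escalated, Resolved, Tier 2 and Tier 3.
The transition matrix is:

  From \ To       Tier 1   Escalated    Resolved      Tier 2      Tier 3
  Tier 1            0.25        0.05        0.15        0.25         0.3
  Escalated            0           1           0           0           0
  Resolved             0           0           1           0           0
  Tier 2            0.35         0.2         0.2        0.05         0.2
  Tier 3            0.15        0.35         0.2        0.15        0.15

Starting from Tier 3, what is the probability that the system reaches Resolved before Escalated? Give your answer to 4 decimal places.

Let h(s) be the probability of absorption at Resolved starting from transient state s. Then h(Resolved) = 1 and h(Escalated) = 0. By first-step analysis:
h(Tier 1) = 0.25·h(Tier 1) + 0.05·0 + 0.15·1 + 0.25·h(Tier 2) + 0.3·h(Tier 3)
h(Tier 2) = 0.35·h(Tier 1) + 0.2·0 + 0.2·1 + 0.05·h(Tier 2) + 0.2·h(Tier 3)
h(Tier 3) = 0.15·h(Tier 1) + 0.35·0 + 0.2·1 + 0.15·h(Tier 2) + 0.15·h(Tier 3)
Solving: h(Tier 1) = 0.5311, h(Tier 2) = 0.4938, h(Tier 3) = 0.4161.
Starting from Tier 3, the probability is 0.4161.

0.4161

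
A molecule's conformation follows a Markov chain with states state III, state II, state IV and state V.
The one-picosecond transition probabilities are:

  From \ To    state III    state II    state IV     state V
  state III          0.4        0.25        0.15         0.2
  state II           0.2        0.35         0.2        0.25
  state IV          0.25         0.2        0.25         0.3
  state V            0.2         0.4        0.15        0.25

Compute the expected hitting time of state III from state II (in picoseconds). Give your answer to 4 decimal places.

4.7655

Let t(s) be the expected number of picoseconds to first reach state III from state s, with t(state III) = 0. Conditioning on the first picosecond:
t(state II) = 1 + 0.35·t(state II) + 0.2·t(state IV) + 0.25·t(state V)
t(state IV) = 1 + 0.2·t(state II) + 0.25·t(state IV) + 0.3·t(state V)
t(state V) = 1 + 0.4·t(state II) + 0.15·t(state IV) + 0.25·t(state V)
Solving: t(state II) = 4.7655, t(state IV) = 4.5153, t(state V) = 4.7780.
Expected picoseconds from state II to state III: 4.7655.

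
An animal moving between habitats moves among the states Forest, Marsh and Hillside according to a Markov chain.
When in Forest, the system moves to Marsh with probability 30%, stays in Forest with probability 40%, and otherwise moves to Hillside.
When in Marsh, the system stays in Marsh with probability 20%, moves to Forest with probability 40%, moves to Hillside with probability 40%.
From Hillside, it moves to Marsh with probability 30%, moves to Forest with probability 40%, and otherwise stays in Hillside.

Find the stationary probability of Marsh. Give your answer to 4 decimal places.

0.2727

Let the stationary distribution be π with π = πP and π_1 + π_2 + π_3 = 1.
π_1 = 0.4·π_1 + 0.4·π_2 + 0.4·π_3
π_2 = 0.3·π_1 + 0.2·π_2 + 0.3·π_3
Solving with the normalization constraint gives π = (0.4000, 0.2727, 0.3273).
So the stationary probability of Marsh is 0.2727.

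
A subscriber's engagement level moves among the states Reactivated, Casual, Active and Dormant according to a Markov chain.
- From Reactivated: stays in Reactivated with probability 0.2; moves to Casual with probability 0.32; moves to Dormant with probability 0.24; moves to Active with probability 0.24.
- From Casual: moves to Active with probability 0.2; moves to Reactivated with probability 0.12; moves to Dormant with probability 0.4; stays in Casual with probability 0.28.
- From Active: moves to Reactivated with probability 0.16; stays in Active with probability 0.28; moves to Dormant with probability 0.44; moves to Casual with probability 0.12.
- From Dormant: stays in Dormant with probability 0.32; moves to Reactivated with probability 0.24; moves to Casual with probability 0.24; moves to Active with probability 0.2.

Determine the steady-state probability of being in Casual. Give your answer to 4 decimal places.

0.2373

Let the stationary distribution be π with π = πP and π_1 + π_2 + π_3 + π_4 = 1.
π_1 = 0.2·π_1 + 0.12·π_2 + 0.16·π_3 + 0.24·π_4
π_2 = 0.32·π_1 + 0.28·π_2 + 0.12·π_3 + 0.24·π_4
π_3 = 0.24·π_1 + 0.2·π_2 + 0.28·π_3 + 0.2·π_4
Solving with the normalization constraint gives π = (0.1860, 0.2373, 0.2255, 0.3512).
So the stationary probability of Casual is 0.2373.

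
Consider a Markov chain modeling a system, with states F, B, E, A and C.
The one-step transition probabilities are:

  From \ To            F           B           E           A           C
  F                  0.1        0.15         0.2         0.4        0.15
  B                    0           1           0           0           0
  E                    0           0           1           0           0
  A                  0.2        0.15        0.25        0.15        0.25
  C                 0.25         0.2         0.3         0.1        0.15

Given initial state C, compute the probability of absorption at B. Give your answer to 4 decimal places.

Let h(s) be the probability of absorption at B starting from transient state s. Then h(B) = 1 and h(E) = 0. By first-step analysis:
h(F) = 0.1·h(F) + 0.15·1 + 0.2·0 + 0.4·h(A) + 0.15·h(C)
h(A) = 0.2·h(F) + 0.15·1 + 0.25·0 + 0.15·h(A) + 0.25·h(C)
h(C) = 0.25·h(F) + 0.2·1 + 0.3·0 + 0.1·h(A) + 0.15·h(C)
Solving: h(F) = 0.4069, h(A) = 0.3901, h(C) = 0.4009.
Starting from C, the probability is 0.4009.

0.4009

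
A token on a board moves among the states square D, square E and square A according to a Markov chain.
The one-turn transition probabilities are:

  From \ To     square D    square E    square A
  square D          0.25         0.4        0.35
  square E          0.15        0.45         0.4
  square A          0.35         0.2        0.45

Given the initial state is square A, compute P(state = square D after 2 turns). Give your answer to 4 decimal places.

Sum over the intermediate state after 1 turn:
P = P(square A→square D)·P(square D→square D) + P(square A→square E)·P(square E→square D) + P(square A→square A)·P(square A→square D)
  = 0.35×0.25 + 0.2×0.15 + 0.45×0.35
  = 0.0875 + 0.0300 + 0.1575 = 0.2750

0.2750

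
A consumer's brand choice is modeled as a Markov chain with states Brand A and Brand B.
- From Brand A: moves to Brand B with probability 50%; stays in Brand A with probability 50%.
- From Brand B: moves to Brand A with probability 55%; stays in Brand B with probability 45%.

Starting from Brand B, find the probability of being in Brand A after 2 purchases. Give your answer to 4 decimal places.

0.5225

Sum over the intermediate state after 1 purchase:
P = P(Brand B→Brand A)·P(Brand A→Brand A) + P(Brand B→Brand B)·P(Brand B→Brand A)
  = 0.55×0.5 + 0.45×0.55
  = 0.2750 + 0.2475 = 0.5225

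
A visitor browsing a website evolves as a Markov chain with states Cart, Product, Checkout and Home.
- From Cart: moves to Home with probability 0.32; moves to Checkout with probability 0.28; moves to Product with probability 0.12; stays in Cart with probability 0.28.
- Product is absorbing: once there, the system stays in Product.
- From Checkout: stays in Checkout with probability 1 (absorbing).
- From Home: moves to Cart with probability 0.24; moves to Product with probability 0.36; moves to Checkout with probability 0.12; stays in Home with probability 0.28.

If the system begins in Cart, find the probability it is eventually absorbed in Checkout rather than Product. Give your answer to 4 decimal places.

0.5435

Let h(s) be the probability of absorption at Checkout starting from transient state s. Then h(Checkout) = 1 and h(Product) = 0. By first-step analysis:
h(Cart) = 0.28·h(Cart) + 0.12·0 + 0.28·1 + 0.32·h(Home)
h(Home) = 0.24·h(Cart) + 0.36·0 + 0.12·1 + 0.28·h(Home)
Solving: h(Cart) = 0.5435, h(Home) = 0.3478.
Starting from Cart, the probability is 0.5435.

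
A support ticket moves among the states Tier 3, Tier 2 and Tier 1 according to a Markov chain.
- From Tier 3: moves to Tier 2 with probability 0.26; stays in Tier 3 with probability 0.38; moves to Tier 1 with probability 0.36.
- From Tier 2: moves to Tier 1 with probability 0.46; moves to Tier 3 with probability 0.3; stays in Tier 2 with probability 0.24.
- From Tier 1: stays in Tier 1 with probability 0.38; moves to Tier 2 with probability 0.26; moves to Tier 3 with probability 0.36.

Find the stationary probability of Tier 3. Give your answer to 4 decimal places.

Let the stationary distribution be π with π = πP and π_1 + π_2 + π_3 = 1.
π_1 = 0.38·π_1 + 0.3·π_2 + 0.36·π_3
π_2 = 0.26·π_1 + 0.24·π_2 + 0.26·π_3
Solving with the normalization constraint gives π = (0.3517, 0.2549, 0.3934).
So the stationary probability of Tier 3 is 0.3517.

0.3517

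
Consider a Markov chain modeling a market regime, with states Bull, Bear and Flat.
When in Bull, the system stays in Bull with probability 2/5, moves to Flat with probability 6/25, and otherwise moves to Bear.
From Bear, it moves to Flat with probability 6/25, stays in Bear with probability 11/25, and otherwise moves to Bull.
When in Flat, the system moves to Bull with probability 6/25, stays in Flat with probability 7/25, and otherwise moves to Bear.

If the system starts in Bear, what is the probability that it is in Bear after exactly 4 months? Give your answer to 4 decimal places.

0.4239

Propagate the distribution vector 4 months from Bear.
After 0 months: (0.0000, 1.0000, 0.0000)
After 1 month: (0.3200, 0.4400, 0.2400)
After 2 months: (0.3264, 0.4240, 0.2496)
After 3 months: (0.3261, 0.4239, 0.2500)
After 4 months: (0.3261, 0.4239, 0.2500)
P(in Bear after 4 months) = 0.4239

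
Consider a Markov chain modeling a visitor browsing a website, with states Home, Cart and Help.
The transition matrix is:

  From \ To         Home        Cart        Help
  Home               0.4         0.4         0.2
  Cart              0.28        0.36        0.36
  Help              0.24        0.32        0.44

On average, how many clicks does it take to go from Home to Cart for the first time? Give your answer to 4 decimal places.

2.6389

Let t(s) be the expected number of clicks to first reach Cart from state s, with t(Cart) = 0. Conditioning on the first click:
t(Home) = 1 + 0.4·t(Home) + 0.2·t(Help)
t(Help) = 1 + 0.24·t(Home) + 0.44·t(Help)
Solving: t(Home) = 2.6389, t(Help) = 2.9167.
Expected clicks from Home to Cart: 2.6389.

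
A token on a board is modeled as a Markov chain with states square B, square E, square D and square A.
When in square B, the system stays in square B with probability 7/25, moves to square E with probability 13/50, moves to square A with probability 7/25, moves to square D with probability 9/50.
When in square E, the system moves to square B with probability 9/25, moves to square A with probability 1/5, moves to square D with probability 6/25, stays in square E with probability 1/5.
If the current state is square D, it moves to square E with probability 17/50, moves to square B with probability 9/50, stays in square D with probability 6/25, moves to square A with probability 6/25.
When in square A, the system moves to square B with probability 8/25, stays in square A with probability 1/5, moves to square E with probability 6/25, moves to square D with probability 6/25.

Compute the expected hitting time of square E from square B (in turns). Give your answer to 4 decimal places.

3.6823

Let t(s) be the expected number of turns to first reach square E from state s, with t(square E) = 0. Conditioning on the first turn:
t(square B) = 1 + 0.28·t(square B) + 0.18·t(square D) + 0.28·t(square A)
t(square D) = 1 + 0.18·t(square B) + 0.24·t(square D) + 0.24·t(square A)
t(square A) = 1 + 0.32·t(square B) + 0.24·t(square D) + 0.2·t(square A)
Solving: t(square B) = 3.6823, t(square D) = 3.3667, t(square A) = 3.7329.
Expected turns from square B to square E: 3.6823.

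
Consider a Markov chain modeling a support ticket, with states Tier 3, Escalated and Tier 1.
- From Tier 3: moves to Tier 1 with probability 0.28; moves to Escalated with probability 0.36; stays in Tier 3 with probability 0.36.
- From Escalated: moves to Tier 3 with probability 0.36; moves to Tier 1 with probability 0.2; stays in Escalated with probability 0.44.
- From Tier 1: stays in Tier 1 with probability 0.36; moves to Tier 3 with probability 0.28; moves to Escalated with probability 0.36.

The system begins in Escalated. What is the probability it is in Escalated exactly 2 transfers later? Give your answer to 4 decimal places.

0.3952

Sum over the intermediate state after 1 transfer:
P = P(Escalated→Tier 3)·P(Tier 3→Escalated) + P(Escalated→Escalated)·P(Escalated→Escalated) + P(Escalated→Tier 1)·P(Tier 1→Escalated)
  = 0.36×0.36 + 0.44×0.44 + 0.2×0.36
  = 0.1296 + 0.1936 + 0.0720 = 0.3952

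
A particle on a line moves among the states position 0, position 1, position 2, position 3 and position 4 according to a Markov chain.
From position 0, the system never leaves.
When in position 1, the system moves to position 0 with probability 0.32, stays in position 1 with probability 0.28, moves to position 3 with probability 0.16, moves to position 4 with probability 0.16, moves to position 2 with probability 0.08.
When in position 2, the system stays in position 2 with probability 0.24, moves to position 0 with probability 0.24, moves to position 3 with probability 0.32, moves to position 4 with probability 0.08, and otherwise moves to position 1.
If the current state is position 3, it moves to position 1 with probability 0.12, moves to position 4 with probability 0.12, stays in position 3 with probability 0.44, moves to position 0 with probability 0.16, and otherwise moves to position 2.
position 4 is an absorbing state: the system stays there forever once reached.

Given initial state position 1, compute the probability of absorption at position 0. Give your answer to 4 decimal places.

Let h(s) be the probability of absorption at position 0 starting from transient state s. Then h(position 0) = 1 and h(position 4) = 0. By first-step analysis:
h(position 1) = 0.32·1 + 0.28·h(position 1) + 0.08·h(position 2) + 0.16·h(position 3) + 0.16·0
h(position 2) = 0.24·1 + 0.12·h(position 1) + 0.24·h(position 2) + 0.32·h(position 3) + 0.08·0
h(position 3) = 0.16·1 + 0.12·h(position 1) + 0.16·h(position 2) + 0.44·h(position 3) + 0.12·0
Solving: h(position 1) = 0.6583, h(position 2) = 0.6814, h(position 3) = 0.6215.
Starting from position 1, the probability is 0.6583.

0.6583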